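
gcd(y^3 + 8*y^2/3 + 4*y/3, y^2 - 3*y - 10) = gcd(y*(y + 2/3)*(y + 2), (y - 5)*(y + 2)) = y + 2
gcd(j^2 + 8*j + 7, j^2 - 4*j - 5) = j + 1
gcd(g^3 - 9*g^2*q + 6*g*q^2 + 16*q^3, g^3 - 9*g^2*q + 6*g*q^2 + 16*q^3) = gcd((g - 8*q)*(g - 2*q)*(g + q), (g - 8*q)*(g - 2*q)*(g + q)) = g^3 - 9*g^2*q + 6*g*q^2 + 16*q^3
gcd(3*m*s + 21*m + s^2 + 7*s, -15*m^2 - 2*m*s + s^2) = 3*m + s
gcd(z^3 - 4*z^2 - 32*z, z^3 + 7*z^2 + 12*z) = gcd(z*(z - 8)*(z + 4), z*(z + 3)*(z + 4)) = z^2 + 4*z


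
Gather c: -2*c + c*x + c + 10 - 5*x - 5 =c*(x - 1) - 5*x + 5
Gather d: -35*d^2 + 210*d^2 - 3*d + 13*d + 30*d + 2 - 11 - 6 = 175*d^2 + 40*d - 15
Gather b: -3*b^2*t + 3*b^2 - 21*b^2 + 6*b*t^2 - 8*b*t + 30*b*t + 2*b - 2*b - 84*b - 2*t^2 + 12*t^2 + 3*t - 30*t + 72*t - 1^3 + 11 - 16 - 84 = b^2*(-3*t - 18) + b*(6*t^2 + 22*t - 84) + 10*t^2 + 45*t - 90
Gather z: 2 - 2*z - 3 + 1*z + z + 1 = 0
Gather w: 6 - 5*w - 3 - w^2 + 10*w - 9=-w^2 + 5*w - 6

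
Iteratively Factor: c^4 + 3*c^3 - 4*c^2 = (c + 4)*(c^3 - c^2) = c*(c + 4)*(c^2 - c) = c*(c - 1)*(c + 4)*(c)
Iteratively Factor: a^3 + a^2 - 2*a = (a + 2)*(a^2 - a) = a*(a + 2)*(a - 1)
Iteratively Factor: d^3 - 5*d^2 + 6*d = (d - 3)*(d^2 - 2*d) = (d - 3)*(d - 2)*(d)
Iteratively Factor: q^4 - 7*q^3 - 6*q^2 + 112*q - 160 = (q - 5)*(q^3 - 2*q^2 - 16*q + 32) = (q - 5)*(q - 2)*(q^2 - 16) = (q - 5)*(q - 2)*(q + 4)*(q - 4)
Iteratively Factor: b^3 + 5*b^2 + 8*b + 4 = (b + 2)*(b^2 + 3*b + 2) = (b + 1)*(b + 2)*(b + 2)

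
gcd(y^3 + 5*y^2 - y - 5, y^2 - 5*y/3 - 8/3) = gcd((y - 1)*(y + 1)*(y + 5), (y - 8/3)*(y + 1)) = y + 1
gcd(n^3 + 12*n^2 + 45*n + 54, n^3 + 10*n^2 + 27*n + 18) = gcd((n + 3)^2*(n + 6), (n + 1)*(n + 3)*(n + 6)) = n^2 + 9*n + 18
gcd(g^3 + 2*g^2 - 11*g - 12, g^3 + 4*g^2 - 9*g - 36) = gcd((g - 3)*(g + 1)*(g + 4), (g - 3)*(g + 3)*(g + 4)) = g^2 + g - 12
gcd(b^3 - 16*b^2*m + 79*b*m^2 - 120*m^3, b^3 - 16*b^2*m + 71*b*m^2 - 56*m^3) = b - 8*m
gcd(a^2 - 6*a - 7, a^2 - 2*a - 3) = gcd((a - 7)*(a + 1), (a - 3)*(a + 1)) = a + 1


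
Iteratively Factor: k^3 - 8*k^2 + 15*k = (k - 3)*(k^2 - 5*k) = (k - 5)*(k - 3)*(k)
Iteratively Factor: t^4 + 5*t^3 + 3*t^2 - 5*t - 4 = (t + 1)*(t^3 + 4*t^2 - t - 4) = (t - 1)*(t + 1)*(t^2 + 5*t + 4) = (t - 1)*(t + 1)^2*(t + 4)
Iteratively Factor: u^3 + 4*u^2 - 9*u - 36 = (u - 3)*(u^2 + 7*u + 12) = (u - 3)*(u + 4)*(u + 3)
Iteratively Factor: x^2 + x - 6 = (x + 3)*(x - 2)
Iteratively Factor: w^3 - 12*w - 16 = (w + 2)*(w^2 - 2*w - 8) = (w + 2)^2*(w - 4)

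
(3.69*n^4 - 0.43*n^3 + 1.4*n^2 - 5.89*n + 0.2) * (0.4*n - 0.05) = 1.476*n^5 - 0.3565*n^4 + 0.5815*n^3 - 2.426*n^2 + 0.3745*n - 0.01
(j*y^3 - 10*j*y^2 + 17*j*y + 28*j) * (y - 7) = j*y^4 - 17*j*y^3 + 87*j*y^2 - 91*j*y - 196*j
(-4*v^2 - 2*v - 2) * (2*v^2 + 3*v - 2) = -8*v^4 - 16*v^3 - 2*v^2 - 2*v + 4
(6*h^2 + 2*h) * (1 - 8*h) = -48*h^3 - 10*h^2 + 2*h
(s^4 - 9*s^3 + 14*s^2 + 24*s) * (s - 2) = s^5 - 11*s^4 + 32*s^3 - 4*s^2 - 48*s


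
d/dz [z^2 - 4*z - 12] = 2*z - 4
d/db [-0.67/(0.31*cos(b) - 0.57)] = -0.2077*sin(b)/(0.31*cos(b) - 0.57)^2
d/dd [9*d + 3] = 9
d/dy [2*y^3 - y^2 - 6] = 2*y*(3*y - 1)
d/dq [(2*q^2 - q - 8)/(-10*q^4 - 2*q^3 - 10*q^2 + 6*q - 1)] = (40*q^5 - 26*q^4 - 324*q^3 - 46*q^2 - 164*q + 49)/(100*q^8 + 40*q^7 + 204*q^6 - 80*q^5 + 96*q^4 - 116*q^3 + 56*q^2 - 12*q + 1)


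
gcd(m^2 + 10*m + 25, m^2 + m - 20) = m + 5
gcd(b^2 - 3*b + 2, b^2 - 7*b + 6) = b - 1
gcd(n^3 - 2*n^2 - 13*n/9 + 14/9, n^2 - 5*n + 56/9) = n - 7/3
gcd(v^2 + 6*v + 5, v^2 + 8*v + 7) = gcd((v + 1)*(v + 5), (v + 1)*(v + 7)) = v + 1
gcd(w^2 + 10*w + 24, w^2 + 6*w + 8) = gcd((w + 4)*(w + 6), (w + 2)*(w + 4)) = w + 4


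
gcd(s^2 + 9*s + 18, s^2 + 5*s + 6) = s + 3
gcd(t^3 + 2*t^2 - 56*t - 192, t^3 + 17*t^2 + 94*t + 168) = t^2 + 10*t + 24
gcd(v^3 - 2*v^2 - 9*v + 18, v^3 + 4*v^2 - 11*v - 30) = v - 3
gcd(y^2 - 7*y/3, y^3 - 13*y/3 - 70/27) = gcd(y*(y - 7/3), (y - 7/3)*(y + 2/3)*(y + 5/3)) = y - 7/3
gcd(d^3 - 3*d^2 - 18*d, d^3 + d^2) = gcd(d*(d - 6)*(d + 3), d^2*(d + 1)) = d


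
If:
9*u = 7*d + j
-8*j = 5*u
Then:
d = 11*u/8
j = -5*u/8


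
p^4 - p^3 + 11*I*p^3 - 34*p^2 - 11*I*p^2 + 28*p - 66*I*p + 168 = (p - 3)*(p + 2)*(p + 4*I)*(p + 7*I)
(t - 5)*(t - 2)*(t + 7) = t^3 - 39*t + 70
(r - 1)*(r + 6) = r^2 + 5*r - 6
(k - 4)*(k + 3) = k^2 - k - 12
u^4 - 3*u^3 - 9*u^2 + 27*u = u*(u - 3)^2*(u + 3)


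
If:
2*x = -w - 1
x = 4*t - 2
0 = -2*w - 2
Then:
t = 1/2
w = -1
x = 0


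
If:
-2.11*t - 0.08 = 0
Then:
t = -0.04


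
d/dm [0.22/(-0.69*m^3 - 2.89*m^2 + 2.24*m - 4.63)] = (0.4554*m^2 + 1.2716*m - 0.4928)/(0.69*m^3 + 2.89*m^2 - 2.24*m + 4.63)^2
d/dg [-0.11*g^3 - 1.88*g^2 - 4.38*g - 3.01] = -0.33*g^2 - 3.76*g - 4.38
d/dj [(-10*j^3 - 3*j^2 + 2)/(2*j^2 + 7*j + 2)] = (-20*j^4 - 140*j^3 - 81*j^2 - 20*j - 14)/(4*j^4 + 28*j^3 + 57*j^2 + 28*j + 4)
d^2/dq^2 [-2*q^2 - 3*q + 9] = -4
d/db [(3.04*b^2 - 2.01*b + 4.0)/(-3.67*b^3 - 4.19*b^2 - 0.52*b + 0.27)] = (11.1568*b^4 - 14.7534*b^3 + 34.0373*b^2 + 35.1616*b + 1.5373)/(13.4689*b^6 + 30.7546*b^5 + 21.3729*b^4 + 2.3758*b^3 - 1.9922*b^2 - 0.2808*b + 0.0729)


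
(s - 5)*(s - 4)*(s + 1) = s^3 - 8*s^2 + 11*s + 20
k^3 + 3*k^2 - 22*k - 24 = (k - 4)*(k + 1)*(k + 6)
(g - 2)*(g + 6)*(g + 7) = g^3 + 11*g^2 + 16*g - 84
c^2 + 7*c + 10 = (c + 2)*(c + 5)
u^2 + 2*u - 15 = (u - 3)*(u + 5)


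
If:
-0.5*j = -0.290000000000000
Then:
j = 0.58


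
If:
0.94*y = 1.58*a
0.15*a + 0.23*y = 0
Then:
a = 0.00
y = 0.00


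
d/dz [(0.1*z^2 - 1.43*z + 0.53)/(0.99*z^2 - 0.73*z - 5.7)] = (1.3427*z^2 - 2.1894*z + 8.5379)/(0.9801*z^4 - 1.4454*z^3 - 10.7531*z^2 + 8.322*z + 32.49)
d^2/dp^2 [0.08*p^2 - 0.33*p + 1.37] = 0.160000000000000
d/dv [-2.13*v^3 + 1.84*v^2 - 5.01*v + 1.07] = -6.39*v^2 + 3.68*v - 5.01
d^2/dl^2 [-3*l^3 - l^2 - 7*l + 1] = -18*l - 2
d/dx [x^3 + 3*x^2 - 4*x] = 3*x^2 + 6*x - 4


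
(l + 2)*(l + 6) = l^2 + 8*l + 12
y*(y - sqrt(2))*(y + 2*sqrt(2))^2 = y^4 + 3*sqrt(2)*y^3 - 8*sqrt(2)*y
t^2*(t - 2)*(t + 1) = t^4 - t^3 - 2*t^2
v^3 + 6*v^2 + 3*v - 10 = (v - 1)*(v + 2)*(v + 5)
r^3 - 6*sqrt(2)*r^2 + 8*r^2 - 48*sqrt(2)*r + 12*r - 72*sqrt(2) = (r + 2)*(r + 6)*(r - 6*sqrt(2))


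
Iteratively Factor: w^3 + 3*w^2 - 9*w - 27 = (w - 3)*(w^2 + 6*w + 9) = (w - 3)*(w + 3)*(w + 3)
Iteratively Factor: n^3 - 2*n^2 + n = (n - 1)*(n^2 - n) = n*(n - 1)*(n - 1)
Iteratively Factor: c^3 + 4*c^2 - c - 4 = (c + 4)*(c^2 - 1) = (c + 1)*(c + 4)*(c - 1)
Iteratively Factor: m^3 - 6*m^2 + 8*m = (m)*(m^2 - 6*m + 8) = m*(m - 2)*(m - 4)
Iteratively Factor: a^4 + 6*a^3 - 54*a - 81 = (a + 3)*(a^3 + 3*a^2 - 9*a - 27) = (a + 3)^2*(a^2 - 9) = (a + 3)^3*(a - 3)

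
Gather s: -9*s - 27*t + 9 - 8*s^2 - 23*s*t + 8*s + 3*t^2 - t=-8*s^2 + s*(-23*t - 1) + 3*t^2 - 28*t + 9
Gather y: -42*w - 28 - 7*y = -42*w - 7*y - 28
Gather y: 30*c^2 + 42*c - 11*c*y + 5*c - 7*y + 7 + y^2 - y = 30*c^2 + 47*c + y^2 + y*(-11*c - 8) + 7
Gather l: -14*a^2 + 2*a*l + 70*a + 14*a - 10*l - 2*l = -14*a^2 + 84*a + l*(2*a - 12)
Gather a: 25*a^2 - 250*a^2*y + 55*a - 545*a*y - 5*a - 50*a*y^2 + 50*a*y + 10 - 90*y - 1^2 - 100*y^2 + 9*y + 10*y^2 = a^2*(25 - 250*y) + a*(-50*y^2 - 495*y + 50) - 90*y^2 - 81*y + 9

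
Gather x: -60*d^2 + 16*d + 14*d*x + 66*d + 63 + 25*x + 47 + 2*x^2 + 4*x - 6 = -60*d^2 + 82*d + 2*x^2 + x*(14*d + 29) + 104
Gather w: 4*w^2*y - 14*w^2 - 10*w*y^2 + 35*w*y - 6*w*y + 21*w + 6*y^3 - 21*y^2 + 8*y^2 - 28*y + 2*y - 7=w^2*(4*y - 14) + w*(-10*y^2 + 29*y + 21) + 6*y^3 - 13*y^2 - 26*y - 7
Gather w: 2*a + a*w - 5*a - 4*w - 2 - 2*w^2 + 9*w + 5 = -3*a - 2*w^2 + w*(a + 5) + 3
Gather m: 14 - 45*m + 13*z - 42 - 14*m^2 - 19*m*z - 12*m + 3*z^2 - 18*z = -14*m^2 + m*(-19*z - 57) + 3*z^2 - 5*z - 28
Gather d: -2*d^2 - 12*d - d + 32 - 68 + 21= -2*d^2 - 13*d - 15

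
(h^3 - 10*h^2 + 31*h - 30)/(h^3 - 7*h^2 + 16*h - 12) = (h - 5)/(h - 2)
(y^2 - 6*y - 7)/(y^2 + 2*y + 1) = (y - 7)/(y + 1)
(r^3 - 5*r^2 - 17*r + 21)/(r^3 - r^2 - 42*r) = (r^2 + 2*r - 3)/(r*(r + 6))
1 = 1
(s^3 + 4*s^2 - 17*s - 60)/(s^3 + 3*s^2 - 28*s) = (s^2 + 8*s + 15)/(s*(s + 7))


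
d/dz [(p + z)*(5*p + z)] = 6*p + 2*z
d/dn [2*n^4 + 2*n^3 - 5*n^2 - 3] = 2*n*(4*n^2 + 3*n - 5)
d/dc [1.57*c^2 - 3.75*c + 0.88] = 3.14*c - 3.75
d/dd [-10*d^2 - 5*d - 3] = -20*d - 5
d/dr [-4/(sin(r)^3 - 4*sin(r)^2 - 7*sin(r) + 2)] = 4*(3*sin(r)^2 - 8*sin(r) - 7)*cos(r)/(sin(r)^3 - 4*sin(r)^2 - 7*sin(r) + 2)^2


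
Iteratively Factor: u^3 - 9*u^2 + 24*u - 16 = (u - 4)*(u^2 - 5*u + 4) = (u - 4)*(u - 1)*(u - 4)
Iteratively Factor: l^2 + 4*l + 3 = (l + 3)*(l + 1)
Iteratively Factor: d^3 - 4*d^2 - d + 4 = (d + 1)*(d^2 - 5*d + 4) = (d - 4)*(d + 1)*(d - 1)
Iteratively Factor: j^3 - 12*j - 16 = (j + 2)*(j^2 - 2*j - 8) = (j + 2)^2*(j - 4)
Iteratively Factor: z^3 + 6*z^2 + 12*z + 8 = (z + 2)*(z^2 + 4*z + 4) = (z + 2)^2*(z + 2)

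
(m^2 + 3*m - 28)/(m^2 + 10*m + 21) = (m - 4)/(m + 3)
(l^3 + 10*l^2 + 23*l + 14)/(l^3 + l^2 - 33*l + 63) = (l^2 + 3*l + 2)/(l^2 - 6*l + 9)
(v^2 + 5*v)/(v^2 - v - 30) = v/(v - 6)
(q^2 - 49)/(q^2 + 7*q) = (q - 7)/q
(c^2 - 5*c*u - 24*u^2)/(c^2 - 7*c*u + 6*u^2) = (c^2 - 5*c*u - 24*u^2)/(c^2 - 7*c*u + 6*u^2)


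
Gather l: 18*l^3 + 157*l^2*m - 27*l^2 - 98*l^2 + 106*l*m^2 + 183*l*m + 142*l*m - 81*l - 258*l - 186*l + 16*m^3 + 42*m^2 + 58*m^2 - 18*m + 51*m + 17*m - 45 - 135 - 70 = 18*l^3 + l^2*(157*m - 125) + l*(106*m^2 + 325*m - 525) + 16*m^3 + 100*m^2 + 50*m - 250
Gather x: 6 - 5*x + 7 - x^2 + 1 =-x^2 - 5*x + 14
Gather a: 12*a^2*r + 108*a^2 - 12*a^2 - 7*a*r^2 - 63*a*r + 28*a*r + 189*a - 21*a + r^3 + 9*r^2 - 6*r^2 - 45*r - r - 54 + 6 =a^2*(12*r + 96) + a*(-7*r^2 - 35*r + 168) + r^3 + 3*r^2 - 46*r - 48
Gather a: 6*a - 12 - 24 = 6*a - 36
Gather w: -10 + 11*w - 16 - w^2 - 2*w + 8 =-w^2 + 9*w - 18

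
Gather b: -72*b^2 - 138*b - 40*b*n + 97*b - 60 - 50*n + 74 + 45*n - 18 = -72*b^2 + b*(-40*n - 41) - 5*n - 4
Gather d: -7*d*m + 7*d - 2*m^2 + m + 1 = d*(7 - 7*m) - 2*m^2 + m + 1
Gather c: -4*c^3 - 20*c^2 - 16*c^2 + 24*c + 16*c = -4*c^3 - 36*c^2 + 40*c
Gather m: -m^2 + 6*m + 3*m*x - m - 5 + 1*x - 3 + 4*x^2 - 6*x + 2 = -m^2 + m*(3*x + 5) + 4*x^2 - 5*x - 6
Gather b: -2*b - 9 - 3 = -2*b - 12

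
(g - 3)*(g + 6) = g^2 + 3*g - 18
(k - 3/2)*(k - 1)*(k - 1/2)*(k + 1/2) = k^4 - 5*k^3/2 + 5*k^2/4 + 5*k/8 - 3/8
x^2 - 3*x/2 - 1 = (x - 2)*(x + 1/2)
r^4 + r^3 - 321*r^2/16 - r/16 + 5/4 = (r - 4)*(r - 1/4)*(r + 1/4)*(r + 5)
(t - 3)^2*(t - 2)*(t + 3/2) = t^4 - 13*t^3/2 + 9*t^2 + 27*t/2 - 27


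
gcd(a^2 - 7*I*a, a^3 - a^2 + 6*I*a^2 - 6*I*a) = a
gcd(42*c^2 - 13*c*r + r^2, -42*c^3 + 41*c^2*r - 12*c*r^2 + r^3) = -7*c + r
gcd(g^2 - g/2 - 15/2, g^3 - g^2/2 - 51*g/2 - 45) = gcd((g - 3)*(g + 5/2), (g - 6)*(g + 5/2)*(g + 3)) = g + 5/2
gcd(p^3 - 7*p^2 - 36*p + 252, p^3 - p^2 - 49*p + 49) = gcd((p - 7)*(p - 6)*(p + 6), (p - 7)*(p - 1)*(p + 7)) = p - 7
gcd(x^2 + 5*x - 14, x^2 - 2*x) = x - 2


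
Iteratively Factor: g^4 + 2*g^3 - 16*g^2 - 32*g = (g - 4)*(g^3 + 6*g^2 + 8*g) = (g - 4)*(g + 2)*(g^2 + 4*g) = g*(g - 4)*(g + 2)*(g + 4)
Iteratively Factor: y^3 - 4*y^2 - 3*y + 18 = (y - 3)*(y^2 - y - 6) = (y - 3)*(y + 2)*(y - 3)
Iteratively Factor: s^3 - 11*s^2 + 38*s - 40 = (s - 2)*(s^2 - 9*s + 20) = (s - 4)*(s - 2)*(s - 5)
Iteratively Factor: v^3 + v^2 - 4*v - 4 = (v + 1)*(v^2 - 4) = (v + 1)*(v + 2)*(v - 2)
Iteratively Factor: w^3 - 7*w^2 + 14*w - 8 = (w - 1)*(w^2 - 6*w + 8) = (w - 4)*(w - 1)*(w - 2)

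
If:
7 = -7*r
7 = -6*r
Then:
No Solution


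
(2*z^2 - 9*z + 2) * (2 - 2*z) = -4*z^3 + 22*z^2 - 22*z + 4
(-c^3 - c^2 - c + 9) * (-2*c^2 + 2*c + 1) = 2*c^5 - c^3 - 21*c^2 + 17*c + 9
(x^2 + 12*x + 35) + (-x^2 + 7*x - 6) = 19*x + 29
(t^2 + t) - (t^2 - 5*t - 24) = 6*t + 24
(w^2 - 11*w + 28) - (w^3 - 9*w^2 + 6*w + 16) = -w^3 + 10*w^2 - 17*w + 12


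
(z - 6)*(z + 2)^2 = z^3 - 2*z^2 - 20*z - 24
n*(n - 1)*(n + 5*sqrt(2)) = n^3 - n^2 + 5*sqrt(2)*n^2 - 5*sqrt(2)*n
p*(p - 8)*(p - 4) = p^3 - 12*p^2 + 32*p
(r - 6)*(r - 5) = r^2 - 11*r + 30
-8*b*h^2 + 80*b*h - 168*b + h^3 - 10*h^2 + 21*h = (-8*b + h)*(h - 7)*(h - 3)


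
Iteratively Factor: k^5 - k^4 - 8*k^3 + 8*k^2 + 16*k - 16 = (k - 1)*(k^4 - 8*k^2 + 16) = (k - 2)*(k - 1)*(k^3 + 2*k^2 - 4*k - 8) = (k - 2)*(k - 1)*(k + 2)*(k^2 - 4) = (k - 2)^2*(k - 1)*(k + 2)*(k + 2)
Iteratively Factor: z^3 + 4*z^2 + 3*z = (z + 1)*(z^2 + 3*z) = z*(z + 1)*(z + 3)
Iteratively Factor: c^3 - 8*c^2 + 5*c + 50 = (c - 5)*(c^2 - 3*c - 10) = (c - 5)^2*(c + 2)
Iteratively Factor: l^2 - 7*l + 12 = (l - 4)*(l - 3)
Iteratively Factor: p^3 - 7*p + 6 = (p - 1)*(p^2 + p - 6) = (p - 1)*(p + 3)*(p - 2)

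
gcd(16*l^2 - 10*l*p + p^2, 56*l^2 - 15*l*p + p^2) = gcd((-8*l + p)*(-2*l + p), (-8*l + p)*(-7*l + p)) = -8*l + p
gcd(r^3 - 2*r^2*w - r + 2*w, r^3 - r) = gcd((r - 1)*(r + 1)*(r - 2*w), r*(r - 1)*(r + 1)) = r^2 - 1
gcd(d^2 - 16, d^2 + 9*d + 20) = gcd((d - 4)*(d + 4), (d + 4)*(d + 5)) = d + 4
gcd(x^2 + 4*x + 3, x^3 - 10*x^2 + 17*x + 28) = x + 1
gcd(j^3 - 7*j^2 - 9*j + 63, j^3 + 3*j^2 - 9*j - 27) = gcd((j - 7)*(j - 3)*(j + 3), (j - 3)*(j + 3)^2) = j^2 - 9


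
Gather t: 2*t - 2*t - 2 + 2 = 0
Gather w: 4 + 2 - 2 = 4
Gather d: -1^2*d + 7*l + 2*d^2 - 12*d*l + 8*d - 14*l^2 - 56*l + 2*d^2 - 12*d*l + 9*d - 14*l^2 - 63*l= 4*d^2 + d*(16 - 24*l) - 28*l^2 - 112*l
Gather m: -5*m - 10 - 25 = -5*m - 35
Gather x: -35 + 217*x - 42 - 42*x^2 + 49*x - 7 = -42*x^2 + 266*x - 84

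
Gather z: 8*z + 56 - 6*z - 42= 2*z + 14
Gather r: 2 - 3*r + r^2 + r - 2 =r^2 - 2*r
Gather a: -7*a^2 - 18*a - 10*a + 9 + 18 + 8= -7*a^2 - 28*a + 35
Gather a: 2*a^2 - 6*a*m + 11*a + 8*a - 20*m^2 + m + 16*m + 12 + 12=2*a^2 + a*(19 - 6*m) - 20*m^2 + 17*m + 24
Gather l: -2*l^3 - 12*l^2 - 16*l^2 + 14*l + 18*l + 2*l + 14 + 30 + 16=-2*l^3 - 28*l^2 + 34*l + 60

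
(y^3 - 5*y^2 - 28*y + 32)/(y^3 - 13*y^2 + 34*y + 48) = (y^2 + 3*y - 4)/(y^2 - 5*y - 6)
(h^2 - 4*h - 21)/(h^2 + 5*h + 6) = (h - 7)/(h + 2)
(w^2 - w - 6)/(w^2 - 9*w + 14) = (w^2 - w - 6)/(w^2 - 9*w + 14)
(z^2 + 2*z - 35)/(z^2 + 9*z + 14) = (z - 5)/(z + 2)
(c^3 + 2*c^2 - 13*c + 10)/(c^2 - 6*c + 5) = (c^2 + 3*c - 10)/(c - 5)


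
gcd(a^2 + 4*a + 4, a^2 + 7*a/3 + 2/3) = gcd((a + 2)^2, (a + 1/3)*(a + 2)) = a + 2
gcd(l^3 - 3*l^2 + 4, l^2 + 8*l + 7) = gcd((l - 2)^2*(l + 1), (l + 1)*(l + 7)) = l + 1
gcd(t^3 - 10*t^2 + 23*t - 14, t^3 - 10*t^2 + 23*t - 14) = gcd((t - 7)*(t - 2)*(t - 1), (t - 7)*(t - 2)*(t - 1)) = t^3 - 10*t^2 + 23*t - 14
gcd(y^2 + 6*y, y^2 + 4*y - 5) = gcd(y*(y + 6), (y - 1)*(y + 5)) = 1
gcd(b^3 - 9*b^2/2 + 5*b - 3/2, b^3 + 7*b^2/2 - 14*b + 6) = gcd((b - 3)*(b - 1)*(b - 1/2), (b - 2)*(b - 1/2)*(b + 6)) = b - 1/2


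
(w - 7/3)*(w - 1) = w^2 - 10*w/3 + 7/3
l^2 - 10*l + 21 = (l - 7)*(l - 3)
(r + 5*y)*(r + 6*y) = r^2 + 11*r*y + 30*y^2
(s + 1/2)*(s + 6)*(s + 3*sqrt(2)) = s^3 + 3*sqrt(2)*s^2 + 13*s^2/2 + 3*s + 39*sqrt(2)*s/2 + 9*sqrt(2)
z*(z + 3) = z^2 + 3*z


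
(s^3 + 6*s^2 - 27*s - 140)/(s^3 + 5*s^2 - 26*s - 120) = (s + 7)/(s + 6)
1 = 1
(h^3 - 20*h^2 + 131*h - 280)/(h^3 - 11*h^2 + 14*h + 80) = (h - 7)/(h + 2)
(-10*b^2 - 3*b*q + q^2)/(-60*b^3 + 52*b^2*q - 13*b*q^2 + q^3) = (2*b + q)/(12*b^2 - 8*b*q + q^2)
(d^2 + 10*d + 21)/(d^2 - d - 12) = (d + 7)/(d - 4)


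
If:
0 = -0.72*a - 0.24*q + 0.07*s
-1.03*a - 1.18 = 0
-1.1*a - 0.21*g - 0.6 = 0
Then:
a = -1.15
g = 3.14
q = 0.291666666666667*s + 3.43689320388349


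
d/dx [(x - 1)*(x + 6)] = 2*x + 5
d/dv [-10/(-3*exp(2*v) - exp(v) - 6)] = (-60*exp(v) - 10)*exp(v)/(3*exp(2*v) + exp(v) + 6)^2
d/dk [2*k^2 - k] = 4*k - 1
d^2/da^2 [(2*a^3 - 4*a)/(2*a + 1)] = 4*(4*a^3 + 6*a^2 + 3*a + 4)/(8*a^3 + 12*a^2 + 6*a + 1)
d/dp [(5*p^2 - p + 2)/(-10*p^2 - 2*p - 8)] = (-5*p^2 - 10*p + 3)/(25*p^4 + 10*p^3 + 41*p^2 + 8*p + 16)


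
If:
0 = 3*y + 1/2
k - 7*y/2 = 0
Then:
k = -7/12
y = -1/6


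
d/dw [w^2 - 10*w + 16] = 2*w - 10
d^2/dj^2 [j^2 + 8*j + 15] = 2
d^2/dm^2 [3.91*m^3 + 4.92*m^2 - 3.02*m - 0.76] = 23.46*m + 9.84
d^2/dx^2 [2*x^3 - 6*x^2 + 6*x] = 12*x - 12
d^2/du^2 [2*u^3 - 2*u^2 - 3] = 12*u - 4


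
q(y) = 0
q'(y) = 0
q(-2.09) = 0.00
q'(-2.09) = 0.00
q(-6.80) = 0.00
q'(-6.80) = 0.00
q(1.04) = 0.00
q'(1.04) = 0.00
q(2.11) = 0.00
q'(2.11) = 0.00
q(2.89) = 0.00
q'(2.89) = 0.00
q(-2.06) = 0.00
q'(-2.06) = 0.00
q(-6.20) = 0.00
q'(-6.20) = 0.00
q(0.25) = 0.00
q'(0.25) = 0.00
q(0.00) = 0.00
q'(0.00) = 0.00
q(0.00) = 0.00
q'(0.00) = 0.00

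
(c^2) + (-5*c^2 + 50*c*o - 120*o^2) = -4*c^2 + 50*c*o - 120*o^2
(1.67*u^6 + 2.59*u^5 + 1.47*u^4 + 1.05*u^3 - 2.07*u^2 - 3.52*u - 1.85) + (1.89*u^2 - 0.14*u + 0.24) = 1.67*u^6 + 2.59*u^5 + 1.47*u^4 + 1.05*u^3 - 0.18*u^2 - 3.66*u - 1.61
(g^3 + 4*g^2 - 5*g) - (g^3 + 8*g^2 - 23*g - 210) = -4*g^2 + 18*g + 210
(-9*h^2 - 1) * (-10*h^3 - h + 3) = 90*h^5 + 19*h^3 - 27*h^2 + h - 3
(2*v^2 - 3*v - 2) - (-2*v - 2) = 2*v^2 - v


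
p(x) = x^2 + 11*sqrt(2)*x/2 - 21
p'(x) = 2*x + 11*sqrt(2)/2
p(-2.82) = -34.98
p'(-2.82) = 2.14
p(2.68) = 7.03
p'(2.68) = 13.14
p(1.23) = -9.92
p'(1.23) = 10.24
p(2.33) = 2.55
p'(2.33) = 12.44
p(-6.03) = -31.54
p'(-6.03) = -4.28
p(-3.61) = -36.05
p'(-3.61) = 0.56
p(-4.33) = -35.93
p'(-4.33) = -0.88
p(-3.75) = -36.11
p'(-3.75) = 0.28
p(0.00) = -21.00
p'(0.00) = 7.78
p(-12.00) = 29.66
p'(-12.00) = -16.22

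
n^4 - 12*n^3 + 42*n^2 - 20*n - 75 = (n - 5)^2*(n - 3)*(n + 1)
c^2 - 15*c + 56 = (c - 8)*(c - 7)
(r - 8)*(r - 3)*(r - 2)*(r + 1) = r^4 - 12*r^3 + 33*r^2 - 2*r - 48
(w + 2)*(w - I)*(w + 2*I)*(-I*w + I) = -I*w^4 + w^3 - I*w^3 + w^2 - 2*w - 2*I*w + 4*I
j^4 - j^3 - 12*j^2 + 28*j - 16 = (j - 2)^2*(j - 1)*(j + 4)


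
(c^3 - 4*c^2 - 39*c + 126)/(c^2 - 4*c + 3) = (c^2 - c - 42)/(c - 1)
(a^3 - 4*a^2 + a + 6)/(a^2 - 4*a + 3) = (a^2 - a - 2)/(a - 1)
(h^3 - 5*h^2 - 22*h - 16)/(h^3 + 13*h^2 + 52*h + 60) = (h^2 - 7*h - 8)/(h^2 + 11*h + 30)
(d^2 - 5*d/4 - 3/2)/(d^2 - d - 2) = (d + 3/4)/(d + 1)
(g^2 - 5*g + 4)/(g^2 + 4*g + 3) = (g^2 - 5*g + 4)/(g^2 + 4*g + 3)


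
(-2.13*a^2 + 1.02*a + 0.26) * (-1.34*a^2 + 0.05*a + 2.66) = 2.8542*a^4 - 1.4733*a^3 - 5.9632*a^2 + 2.7262*a + 0.6916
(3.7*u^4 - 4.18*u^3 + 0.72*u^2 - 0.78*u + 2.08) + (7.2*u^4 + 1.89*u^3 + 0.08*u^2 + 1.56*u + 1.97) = 10.9*u^4 - 2.29*u^3 + 0.8*u^2 + 0.78*u + 4.05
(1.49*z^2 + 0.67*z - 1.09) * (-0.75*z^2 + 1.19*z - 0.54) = -1.1175*z^4 + 1.2706*z^3 + 0.8102*z^2 - 1.6589*z + 0.5886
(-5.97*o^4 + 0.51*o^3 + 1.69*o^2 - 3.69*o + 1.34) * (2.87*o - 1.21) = -17.1339*o^5 + 8.6874*o^4 + 4.2332*o^3 - 12.6352*o^2 + 8.3107*o - 1.6214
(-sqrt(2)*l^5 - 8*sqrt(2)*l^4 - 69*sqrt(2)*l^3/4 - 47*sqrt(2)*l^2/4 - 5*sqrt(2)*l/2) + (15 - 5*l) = -sqrt(2)*l^5 - 8*sqrt(2)*l^4 - 69*sqrt(2)*l^3/4 - 47*sqrt(2)*l^2/4 - 5*l - 5*sqrt(2)*l/2 + 15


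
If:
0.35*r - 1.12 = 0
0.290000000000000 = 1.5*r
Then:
No Solution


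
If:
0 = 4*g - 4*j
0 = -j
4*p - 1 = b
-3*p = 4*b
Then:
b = -3/19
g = 0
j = 0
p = 4/19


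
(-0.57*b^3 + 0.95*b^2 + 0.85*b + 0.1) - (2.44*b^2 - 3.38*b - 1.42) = -0.57*b^3 - 1.49*b^2 + 4.23*b + 1.52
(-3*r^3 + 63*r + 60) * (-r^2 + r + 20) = 3*r^5 - 3*r^4 - 123*r^3 + 3*r^2 + 1320*r + 1200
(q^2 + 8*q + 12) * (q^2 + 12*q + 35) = q^4 + 20*q^3 + 143*q^2 + 424*q + 420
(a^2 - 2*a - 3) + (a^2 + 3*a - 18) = 2*a^2 + a - 21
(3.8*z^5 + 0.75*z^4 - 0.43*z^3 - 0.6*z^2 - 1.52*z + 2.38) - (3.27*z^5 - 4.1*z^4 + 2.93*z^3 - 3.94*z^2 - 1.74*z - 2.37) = 0.53*z^5 + 4.85*z^4 - 3.36*z^3 + 3.34*z^2 + 0.22*z + 4.75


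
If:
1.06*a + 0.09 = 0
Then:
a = -0.08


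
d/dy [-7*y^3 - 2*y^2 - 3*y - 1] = -21*y^2 - 4*y - 3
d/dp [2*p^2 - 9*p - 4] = 4*p - 9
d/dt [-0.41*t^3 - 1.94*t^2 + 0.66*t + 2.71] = -1.23*t^2 - 3.88*t + 0.66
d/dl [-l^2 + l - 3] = 1 - 2*l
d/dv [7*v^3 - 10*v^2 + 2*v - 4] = 21*v^2 - 20*v + 2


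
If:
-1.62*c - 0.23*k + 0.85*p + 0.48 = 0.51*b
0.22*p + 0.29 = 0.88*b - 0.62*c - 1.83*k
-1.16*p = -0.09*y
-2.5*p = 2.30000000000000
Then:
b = 1.62016304971868*k - 0.0260236536915834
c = -0.652026639108968*k - 0.178227121368699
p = -0.92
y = -11.86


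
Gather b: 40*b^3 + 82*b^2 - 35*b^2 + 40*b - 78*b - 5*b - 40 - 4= 40*b^3 + 47*b^2 - 43*b - 44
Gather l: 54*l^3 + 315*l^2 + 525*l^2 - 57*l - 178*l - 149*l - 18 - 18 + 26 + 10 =54*l^3 + 840*l^2 - 384*l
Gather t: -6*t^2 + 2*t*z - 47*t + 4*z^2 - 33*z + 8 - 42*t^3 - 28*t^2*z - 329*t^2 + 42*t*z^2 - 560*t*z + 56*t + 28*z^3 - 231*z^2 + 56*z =-42*t^3 + t^2*(-28*z - 335) + t*(42*z^2 - 558*z + 9) + 28*z^3 - 227*z^2 + 23*z + 8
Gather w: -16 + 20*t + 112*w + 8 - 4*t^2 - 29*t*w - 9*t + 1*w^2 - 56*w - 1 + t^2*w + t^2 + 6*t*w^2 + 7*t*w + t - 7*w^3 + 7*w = -3*t^2 + 12*t - 7*w^3 + w^2*(6*t + 1) + w*(t^2 - 22*t + 63) - 9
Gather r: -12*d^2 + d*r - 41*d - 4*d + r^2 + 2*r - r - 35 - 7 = -12*d^2 - 45*d + r^2 + r*(d + 1) - 42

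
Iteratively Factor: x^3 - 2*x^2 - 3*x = (x + 1)*(x^2 - 3*x) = (x - 3)*(x + 1)*(x)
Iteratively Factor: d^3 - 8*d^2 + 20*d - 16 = (d - 2)*(d^2 - 6*d + 8) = (d - 2)^2*(d - 4)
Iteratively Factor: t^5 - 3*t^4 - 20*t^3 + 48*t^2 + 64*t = (t - 4)*(t^4 + t^3 - 16*t^2 - 16*t) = (t - 4)*(t + 1)*(t^3 - 16*t) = (t - 4)^2*(t + 1)*(t^2 + 4*t) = (t - 4)^2*(t + 1)*(t + 4)*(t)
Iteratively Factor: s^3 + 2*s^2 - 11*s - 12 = (s + 4)*(s^2 - 2*s - 3) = (s - 3)*(s + 4)*(s + 1)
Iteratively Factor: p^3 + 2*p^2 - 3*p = (p - 1)*(p^2 + 3*p) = p*(p - 1)*(p + 3)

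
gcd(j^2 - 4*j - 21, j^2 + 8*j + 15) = j + 3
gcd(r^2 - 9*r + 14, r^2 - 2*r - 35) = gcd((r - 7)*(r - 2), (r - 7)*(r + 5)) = r - 7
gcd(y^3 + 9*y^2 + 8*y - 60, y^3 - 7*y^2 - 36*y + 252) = y + 6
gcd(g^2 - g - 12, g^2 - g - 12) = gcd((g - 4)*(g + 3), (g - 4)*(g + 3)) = g^2 - g - 12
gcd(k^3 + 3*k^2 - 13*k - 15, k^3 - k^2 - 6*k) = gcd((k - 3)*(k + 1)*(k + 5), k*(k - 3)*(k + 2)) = k - 3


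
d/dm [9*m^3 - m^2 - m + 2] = 27*m^2 - 2*m - 1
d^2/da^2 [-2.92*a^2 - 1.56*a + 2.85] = -5.84000000000000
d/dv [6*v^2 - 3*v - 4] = 12*v - 3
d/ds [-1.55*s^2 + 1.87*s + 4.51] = 1.87 - 3.1*s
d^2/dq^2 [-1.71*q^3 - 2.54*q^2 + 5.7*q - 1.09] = -10.26*q - 5.08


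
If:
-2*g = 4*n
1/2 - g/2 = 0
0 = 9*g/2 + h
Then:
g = 1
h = -9/2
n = -1/2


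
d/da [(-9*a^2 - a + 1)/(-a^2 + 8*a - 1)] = (-73*a^2 + 20*a - 7)/(a^4 - 16*a^3 + 66*a^2 - 16*a + 1)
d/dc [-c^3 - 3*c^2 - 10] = 3*c*(-c - 2)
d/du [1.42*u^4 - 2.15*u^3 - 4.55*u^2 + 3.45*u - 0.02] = 5.68*u^3 - 6.45*u^2 - 9.1*u + 3.45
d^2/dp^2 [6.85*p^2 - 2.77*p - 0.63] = 13.7000000000000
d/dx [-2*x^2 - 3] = -4*x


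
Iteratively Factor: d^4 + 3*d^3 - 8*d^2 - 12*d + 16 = (d + 4)*(d^3 - d^2 - 4*d + 4) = (d - 2)*(d + 4)*(d^2 + d - 2) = (d - 2)*(d + 2)*(d + 4)*(d - 1)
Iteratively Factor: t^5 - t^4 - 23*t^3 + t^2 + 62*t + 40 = (t - 2)*(t^4 + t^3 - 21*t^2 - 41*t - 20) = (t - 5)*(t - 2)*(t^3 + 6*t^2 + 9*t + 4) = (t - 5)*(t - 2)*(t + 1)*(t^2 + 5*t + 4) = (t - 5)*(t - 2)*(t + 1)^2*(t + 4)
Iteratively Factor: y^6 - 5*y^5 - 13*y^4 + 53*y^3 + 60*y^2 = (y)*(y^5 - 5*y^4 - 13*y^3 + 53*y^2 + 60*y) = y*(y + 3)*(y^4 - 8*y^3 + 11*y^2 + 20*y) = y^2*(y + 3)*(y^3 - 8*y^2 + 11*y + 20) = y^2*(y - 4)*(y + 3)*(y^2 - 4*y - 5) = y^2*(y - 4)*(y + 1)*(y + 3)*(y - 5)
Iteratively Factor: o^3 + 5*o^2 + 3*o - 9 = (o + 3)*(o^2 + 2*o - 3) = (o + 3)^2*(o - 1)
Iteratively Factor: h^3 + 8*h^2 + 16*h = (h + 4)*(h^2 + 4*h) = (h + 4)^2*(h)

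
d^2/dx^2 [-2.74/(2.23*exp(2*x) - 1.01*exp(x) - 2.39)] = (2.74*(4.46*exp(x) - 1.01)*(8.92*exp(x) - 2.02)*exp(x) + (24.4408*exp(x) - 2.7674)*(-2.23*exp(2*x) + 1.01*exp(x) + 2.39))*exp(x)/(-2.23*exp(2*x) + 1.01*exp(x) + 2.39)^3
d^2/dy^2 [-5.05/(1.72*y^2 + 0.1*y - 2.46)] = (29.87984*y^2 + 1.7372*y - 5.05*(3.44*y + 0.1)*(6.88*y + 0.2) - 42.73512)/(1.72*y^2 + 0.1*y - 2.46)^3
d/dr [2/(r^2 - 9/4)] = -64*r/(4*r^2 - 9)^2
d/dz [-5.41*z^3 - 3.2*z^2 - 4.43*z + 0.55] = -16.23*z^2 - 6.4*z - 4.43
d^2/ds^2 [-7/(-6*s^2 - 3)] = 28*(6*s^2 - 1)/(3*(2*s^2 + 1)^3)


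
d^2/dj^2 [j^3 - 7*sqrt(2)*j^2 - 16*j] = 6*j - 14*sqrt(2)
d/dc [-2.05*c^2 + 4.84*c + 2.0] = 4.84 - 4.1*c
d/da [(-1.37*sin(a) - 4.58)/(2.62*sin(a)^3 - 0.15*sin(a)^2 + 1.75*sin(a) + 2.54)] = (7.1788*sin(a)^3 + 35.7933*sin(a)^2 - 1.374*sin(a) + 4.5352)*cos(a)/(6.8644*sin(a)^6 - 0.786*sin(a)^5 + 9.1925*sin(a)^4 + 12.7846*sin(a)^3 + 2.3005*sin(a)^2 + 8.89*sin(a) + 6.4516)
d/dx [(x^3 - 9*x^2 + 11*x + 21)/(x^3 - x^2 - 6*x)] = 2*(4*x^2 + 7*x + 7)/(x^2*(x^2 + 4*x + 4))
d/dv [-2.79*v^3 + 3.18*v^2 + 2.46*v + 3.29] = -8.37*v^2 + 6.36*v + 2.46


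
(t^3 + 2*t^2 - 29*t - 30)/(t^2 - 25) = (t^2 + 7*t + 6)/(t + 5)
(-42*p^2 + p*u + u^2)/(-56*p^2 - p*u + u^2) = (6*p - u)/(8*p - u)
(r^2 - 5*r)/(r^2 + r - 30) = r/(r + 6)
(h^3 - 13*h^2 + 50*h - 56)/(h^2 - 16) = (h^2 - 9*h + 14)/(h + 4)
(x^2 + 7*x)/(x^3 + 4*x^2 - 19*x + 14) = x/(x^2 - 3*x + 2)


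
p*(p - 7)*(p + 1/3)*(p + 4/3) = p^4 - 16*p^3/3 - 101*p^2/9 - 28*p/9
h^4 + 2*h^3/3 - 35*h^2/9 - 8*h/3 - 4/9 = (h - 2)*(h + 1/3)^2*(h + 2)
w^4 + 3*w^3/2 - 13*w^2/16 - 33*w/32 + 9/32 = (w - 3/4)*(w - 1/4)*(w + 1)*(w + 3/2)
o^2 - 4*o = o*(o - 4)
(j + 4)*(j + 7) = j^2 + 11*j + 28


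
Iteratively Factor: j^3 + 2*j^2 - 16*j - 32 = (j + 2)*(j^2 - 16) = (j - 4)*(j + 2)*(j + 4)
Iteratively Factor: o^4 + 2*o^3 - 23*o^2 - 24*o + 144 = (o - 3)*(o^3 + 5*o^2 - 8*o - 48) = (o - 3)*(o + 4)*(o^2 + o - 12) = (o - 3)^2*(o + 4)*(o + 4)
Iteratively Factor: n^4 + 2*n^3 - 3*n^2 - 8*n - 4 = (n + 1)*(n^3 + n^2 - 4*n - 4) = (n - 2)*(n + 1)*(n^2 + 3*n + 2) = (n - 2)*(n + 1)^2*(n + 2)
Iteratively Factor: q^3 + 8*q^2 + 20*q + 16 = (q + 2)*(q^2 + 6*q + 8) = (q + 2)^2*(q + 4)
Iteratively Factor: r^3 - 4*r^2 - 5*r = (r + 1)*(r^2 - 5*r) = r*(r + 1)*(r - 5)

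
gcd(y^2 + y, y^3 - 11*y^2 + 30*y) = y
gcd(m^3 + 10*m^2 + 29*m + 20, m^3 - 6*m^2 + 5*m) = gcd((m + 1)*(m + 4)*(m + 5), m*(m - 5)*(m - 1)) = 1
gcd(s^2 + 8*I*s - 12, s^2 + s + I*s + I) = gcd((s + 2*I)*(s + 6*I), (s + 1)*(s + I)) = 1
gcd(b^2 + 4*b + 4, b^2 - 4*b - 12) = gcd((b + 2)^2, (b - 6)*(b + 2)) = b + 2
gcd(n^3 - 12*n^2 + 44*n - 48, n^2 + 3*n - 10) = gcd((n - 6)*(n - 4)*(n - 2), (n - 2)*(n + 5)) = n - 2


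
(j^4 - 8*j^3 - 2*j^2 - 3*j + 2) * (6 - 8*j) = -8*j^5 + 70*j^4 - 32*j^3 + 12*j^2 - 34*j + 12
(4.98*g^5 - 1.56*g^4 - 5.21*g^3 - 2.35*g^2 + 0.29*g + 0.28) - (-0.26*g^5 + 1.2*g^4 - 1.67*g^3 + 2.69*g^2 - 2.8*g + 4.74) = 5.24*g^5 - 2.76*g^4 - 3.54*g^3 - 5.04*g^2 + 3.09*g - 4.46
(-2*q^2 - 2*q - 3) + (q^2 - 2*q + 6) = -q^2 - 4*q + 3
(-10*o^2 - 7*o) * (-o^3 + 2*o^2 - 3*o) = 10*o^5 - 13*o^4 + 16*o^3 + 21*o^2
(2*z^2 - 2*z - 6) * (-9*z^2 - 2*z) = -18*z^4 + 14*z^3 + 58*z^2 + 12*z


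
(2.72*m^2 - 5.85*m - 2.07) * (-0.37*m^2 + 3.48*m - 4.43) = -1.0064*m^4 + 11.6301*m^3 - 31.6417*m^2 + 18.7119*m + 9.1701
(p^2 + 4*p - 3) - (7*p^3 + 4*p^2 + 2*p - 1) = -7*p^3 - 3*p^2 + 2*p - 2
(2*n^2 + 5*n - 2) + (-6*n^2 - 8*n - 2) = -4*n^2 - 3*n - 4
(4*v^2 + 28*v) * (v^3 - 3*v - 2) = 4*v^5 + 28*v^4 - 12*v^3 - 92*v^2 - 56*v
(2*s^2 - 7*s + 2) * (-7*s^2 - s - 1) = -14*s^4 + 47*s^3 - 9*s^2 + 5*s - 2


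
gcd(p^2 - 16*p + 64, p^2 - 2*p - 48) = p - 8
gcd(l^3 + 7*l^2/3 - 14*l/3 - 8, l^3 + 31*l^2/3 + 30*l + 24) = l^2 + 13*l/3 + 4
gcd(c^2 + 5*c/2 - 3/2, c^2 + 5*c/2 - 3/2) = c^2 + 5*c/2 - 3/2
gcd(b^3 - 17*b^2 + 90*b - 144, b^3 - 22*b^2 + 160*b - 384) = b^2 - 14*b + 48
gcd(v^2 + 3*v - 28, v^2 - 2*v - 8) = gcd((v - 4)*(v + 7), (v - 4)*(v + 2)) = v - 4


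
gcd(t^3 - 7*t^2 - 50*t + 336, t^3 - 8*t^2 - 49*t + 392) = t^2 - t - 56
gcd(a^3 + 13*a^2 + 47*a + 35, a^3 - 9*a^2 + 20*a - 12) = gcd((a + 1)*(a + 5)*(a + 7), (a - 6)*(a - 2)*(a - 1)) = 1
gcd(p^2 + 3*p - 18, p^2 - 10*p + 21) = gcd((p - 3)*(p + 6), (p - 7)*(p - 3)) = p - 3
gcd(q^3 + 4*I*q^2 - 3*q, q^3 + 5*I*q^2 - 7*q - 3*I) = q^2 + 4*I*q - 3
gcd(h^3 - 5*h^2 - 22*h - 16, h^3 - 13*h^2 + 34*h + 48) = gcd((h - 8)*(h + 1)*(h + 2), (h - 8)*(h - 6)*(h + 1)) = h^2 - 7*h - 8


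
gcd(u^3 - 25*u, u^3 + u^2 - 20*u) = u^2 + 5*u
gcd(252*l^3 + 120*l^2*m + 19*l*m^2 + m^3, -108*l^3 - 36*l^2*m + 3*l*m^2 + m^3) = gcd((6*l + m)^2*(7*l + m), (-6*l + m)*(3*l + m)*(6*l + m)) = 6*l + m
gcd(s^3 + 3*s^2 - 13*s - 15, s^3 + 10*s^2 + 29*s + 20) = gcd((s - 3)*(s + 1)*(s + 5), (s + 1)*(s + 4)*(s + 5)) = s^2 + 6*s + 5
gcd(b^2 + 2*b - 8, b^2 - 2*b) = b - 2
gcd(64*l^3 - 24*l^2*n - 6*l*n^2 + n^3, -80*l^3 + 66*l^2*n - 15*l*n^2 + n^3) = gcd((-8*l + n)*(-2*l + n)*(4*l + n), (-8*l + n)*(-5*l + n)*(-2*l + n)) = 16*l^2 - 10*l*n + n^2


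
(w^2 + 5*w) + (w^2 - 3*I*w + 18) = 2*w^2 + 5*w - 3*I*w + 18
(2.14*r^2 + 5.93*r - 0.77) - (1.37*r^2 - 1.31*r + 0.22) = 0.77*r^2 + 7.24*r - 0.99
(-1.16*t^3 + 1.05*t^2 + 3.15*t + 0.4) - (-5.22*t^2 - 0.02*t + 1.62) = -1.16*t^3 + 6.27*t^2 + 3.17*t - 1.22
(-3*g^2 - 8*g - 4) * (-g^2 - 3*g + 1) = 3*g^4 + 17*g^3 + 25*g^2 + 4*g - 4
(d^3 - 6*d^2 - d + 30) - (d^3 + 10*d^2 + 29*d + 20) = -16*d^2 - 30*d + 10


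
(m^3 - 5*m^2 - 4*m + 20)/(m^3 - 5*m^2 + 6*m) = (m^2 - 3*m - 10)/(m*(m - 3))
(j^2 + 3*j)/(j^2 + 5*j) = (j + 3)/(j + 5)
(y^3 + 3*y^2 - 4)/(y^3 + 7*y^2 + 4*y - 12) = (y + 2)/(y + 6)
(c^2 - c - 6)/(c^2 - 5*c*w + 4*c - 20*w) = (c^2 - c - 6)/(c^2 - 5*c*w + 4*c - 20*w)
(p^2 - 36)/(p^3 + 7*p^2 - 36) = (p - 6)/(p^2 + p - 6)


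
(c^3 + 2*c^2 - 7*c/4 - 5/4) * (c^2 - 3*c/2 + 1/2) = c^5 + c^4/2 - 17*c^3/4 + 19*c^2/8 + c - 5/8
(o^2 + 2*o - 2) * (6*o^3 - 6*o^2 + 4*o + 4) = 6*o^5 + 6*o^4 - 20*o^3 + 24*o^2 - 8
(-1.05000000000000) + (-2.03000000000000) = -3.08000000000000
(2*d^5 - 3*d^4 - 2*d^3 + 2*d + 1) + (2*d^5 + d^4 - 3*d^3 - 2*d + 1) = 4*d^5 - 2*d^4 - 5*d^3 + 2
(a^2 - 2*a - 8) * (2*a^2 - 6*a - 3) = 2*a^4 - 10*a^3 - 7*a^2 + 54*a + 24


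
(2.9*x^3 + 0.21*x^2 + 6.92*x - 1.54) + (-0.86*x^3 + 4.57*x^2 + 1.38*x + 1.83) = 2.04*x^3 + 4.78*x^2 + 8.3*x + 0.29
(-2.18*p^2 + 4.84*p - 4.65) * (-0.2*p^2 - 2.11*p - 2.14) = 0.436*p^4 + 3.6318*p^3 - 4.6172*p^2 - 0.546099999999999*p + 9.951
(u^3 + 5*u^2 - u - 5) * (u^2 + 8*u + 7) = u^5 + 13*u^4 + 46*u^3 + 22*u^2 - 47*u - 35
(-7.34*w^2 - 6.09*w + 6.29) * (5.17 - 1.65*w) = 12.111*w^3 - 27.8993*w^2 - 41.8638*w + 32.5193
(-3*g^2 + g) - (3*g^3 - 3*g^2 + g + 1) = -3*g^3 - 1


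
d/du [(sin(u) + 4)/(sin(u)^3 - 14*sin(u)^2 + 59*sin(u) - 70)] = 2*(-sin(u)^3 + sin(u)^2 + 56*sin(u) - 153)*cos(u)/(sin(u)^3 - 14*sin(u)^2 + 59*sin(u) - 70)^2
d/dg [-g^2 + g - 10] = 1 - 2*g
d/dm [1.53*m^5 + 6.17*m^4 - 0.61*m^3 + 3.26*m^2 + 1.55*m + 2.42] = 7.65*m^4 + 24.68*m^3 - 1.83*m^2 + 6.52*m + 1.55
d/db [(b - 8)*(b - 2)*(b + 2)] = 3*b^2 - 16*b - 4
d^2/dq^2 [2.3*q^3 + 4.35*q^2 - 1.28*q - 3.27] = 13.8*q + 8.7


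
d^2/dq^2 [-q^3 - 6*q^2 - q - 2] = -6*q - 12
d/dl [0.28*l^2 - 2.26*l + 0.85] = 0.56*l - 2.26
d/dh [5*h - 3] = 5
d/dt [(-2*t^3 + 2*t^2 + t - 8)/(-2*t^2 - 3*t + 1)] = (4*t^4 + 12*t^3 - 10*t^2 - 28*t - 23)/(4*t^4 + 12*t^3 + 5*t^2 - 6*t + 1)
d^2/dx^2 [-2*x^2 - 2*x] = -4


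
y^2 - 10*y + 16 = (y - 8)*(y - 2)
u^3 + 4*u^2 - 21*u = u*(u - 3)*(u + 7)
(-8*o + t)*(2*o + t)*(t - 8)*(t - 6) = -16*o^2*t^2 + 224*o^2*t - 768*o^2 - 6*o*t^3 + 84*o*t^2 - 288*o*t + t^4 - 14*t^3 + 48*t^2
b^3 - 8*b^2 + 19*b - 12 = (b - 4)*(b - 3)*(b - 1)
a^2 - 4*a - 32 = (a - 8)*(a + 4)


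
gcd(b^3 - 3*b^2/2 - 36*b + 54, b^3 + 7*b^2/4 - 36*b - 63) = b^2 - 36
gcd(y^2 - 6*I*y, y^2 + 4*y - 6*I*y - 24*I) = y - 6*I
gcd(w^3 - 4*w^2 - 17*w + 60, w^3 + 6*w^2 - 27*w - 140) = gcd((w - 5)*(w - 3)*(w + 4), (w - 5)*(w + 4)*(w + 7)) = w^2 - w - 20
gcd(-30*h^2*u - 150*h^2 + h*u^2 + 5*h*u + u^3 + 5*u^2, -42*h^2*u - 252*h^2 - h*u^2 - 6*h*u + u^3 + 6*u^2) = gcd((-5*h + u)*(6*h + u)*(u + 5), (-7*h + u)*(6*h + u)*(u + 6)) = 6*h + u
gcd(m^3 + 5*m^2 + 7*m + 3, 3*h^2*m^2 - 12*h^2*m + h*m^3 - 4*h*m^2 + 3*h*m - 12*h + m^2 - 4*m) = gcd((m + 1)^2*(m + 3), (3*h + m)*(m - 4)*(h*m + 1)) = 1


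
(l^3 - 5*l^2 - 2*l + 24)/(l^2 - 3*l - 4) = (l^2 - l - 6)/(l + 1)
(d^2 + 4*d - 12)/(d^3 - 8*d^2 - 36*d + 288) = (d - 2)/(d^2 - 14*d + 48)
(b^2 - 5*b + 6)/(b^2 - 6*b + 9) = (b - 2)/(b - 3)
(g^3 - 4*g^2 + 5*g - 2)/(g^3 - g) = (g^2 - 3*g + 2)/(g*(g + 1))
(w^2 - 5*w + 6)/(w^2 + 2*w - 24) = (w^2 - 5*w + 6)/(w^2 + 2*w - 24)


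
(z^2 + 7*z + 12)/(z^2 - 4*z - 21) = (z + 4)/(z - 7)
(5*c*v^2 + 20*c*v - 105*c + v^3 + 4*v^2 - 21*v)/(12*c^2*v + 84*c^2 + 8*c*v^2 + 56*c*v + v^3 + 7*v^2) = (5*c*v - 15*c + v^2 - 3*v)/(12*c^2 + 8*c*v + v^2)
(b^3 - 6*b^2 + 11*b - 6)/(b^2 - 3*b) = b - 3 + 2/b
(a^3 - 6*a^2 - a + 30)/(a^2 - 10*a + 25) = (a^2 - a - 6)/(a - 5)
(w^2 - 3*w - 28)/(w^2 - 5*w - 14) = (w + 4)/(w + 2)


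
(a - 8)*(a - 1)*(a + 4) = a^3 - 5*a^2 - 28*a + 32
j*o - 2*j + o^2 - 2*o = (j + o)*(o - 2)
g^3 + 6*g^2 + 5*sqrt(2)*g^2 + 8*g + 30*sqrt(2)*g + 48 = (g + 6)*(g + sqrt(2))*(g + 4*sqrt(2))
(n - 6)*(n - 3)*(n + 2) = n^3 - 7*n^2 + 36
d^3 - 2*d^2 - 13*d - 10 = (d - 5)*(d + 1)*(d + 2)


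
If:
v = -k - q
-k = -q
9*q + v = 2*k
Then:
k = 0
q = 0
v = 0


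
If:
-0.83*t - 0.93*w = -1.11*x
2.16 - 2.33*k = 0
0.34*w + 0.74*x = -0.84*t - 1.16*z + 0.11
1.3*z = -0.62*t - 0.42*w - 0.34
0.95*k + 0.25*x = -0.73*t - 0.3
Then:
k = 0.93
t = -2.16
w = 3.80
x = 1.57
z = -0.46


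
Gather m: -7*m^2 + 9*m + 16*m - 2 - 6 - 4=-7*m^2 + 25*m - 12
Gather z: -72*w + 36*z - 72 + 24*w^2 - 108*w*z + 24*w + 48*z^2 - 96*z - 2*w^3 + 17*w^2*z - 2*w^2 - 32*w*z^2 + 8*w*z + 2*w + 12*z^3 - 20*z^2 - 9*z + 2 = -2*w^3 + 22*w^2 - 46*w + 12*z^3 + z^2*(28 - 32*w) + z*(17*w^2 - 100*w - 69) - 70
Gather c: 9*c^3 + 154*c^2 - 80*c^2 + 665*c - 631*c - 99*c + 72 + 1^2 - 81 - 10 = 9*c^3 + 74*c^2 - 65*c - 18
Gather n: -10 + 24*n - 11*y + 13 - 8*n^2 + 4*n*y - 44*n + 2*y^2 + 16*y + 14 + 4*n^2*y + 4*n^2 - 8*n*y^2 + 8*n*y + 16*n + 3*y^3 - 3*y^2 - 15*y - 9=n^2*(4*y - 4) + n*(-8*y^2 + 12*y - 4) + 3*y^3 - y^2 - 10*y + 8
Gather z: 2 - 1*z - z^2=-z^2 - z + 2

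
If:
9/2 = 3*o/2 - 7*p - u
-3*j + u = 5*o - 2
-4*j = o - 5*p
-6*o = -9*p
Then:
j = -5/34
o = -30/119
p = -20/119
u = -881/238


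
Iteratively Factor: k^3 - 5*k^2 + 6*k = (k - 3)*(k^2 - 2*k) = (k - 3)*(k - 2)*(k)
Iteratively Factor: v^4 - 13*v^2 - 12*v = (v + 1)*(v^3 - v^2 - 12*v) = v*(v + 1)*(v^2 - v - 12) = v*(v + 1)*(v + 3)*(v - 4)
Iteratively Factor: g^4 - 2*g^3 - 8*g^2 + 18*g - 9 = (g - 1)*(g^3 - g^2 - 9*g + 9) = (g - 1)^2*(g^2 - 9) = (g - 3)*(g - 1)^2*(g + 3)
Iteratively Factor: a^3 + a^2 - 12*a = (a)*(a^2 + a - 12) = a*(a + 4)*(a - 3)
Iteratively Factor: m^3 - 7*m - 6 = (m - 3)*(m^2 + 3*m + 2) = (m - 3)*(m + 1)*(m + 2)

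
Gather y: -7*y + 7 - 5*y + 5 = 12 - 12*y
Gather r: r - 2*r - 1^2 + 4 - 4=-r - 1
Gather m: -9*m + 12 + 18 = 30 - 9*m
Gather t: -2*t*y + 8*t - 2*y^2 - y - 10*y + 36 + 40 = t*(8 - 2*y) - 2*y^2 - 11*y + 76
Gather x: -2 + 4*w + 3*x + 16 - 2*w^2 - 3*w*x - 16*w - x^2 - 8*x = -2*w^2 - 12*w - x^2 + x*(-3*w - 5) + 14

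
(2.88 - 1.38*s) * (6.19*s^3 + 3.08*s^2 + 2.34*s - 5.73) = -8.5422*s^4 + 13.5768*s^3 + 5.6412*s^2 + 14.6466*s - 16.5024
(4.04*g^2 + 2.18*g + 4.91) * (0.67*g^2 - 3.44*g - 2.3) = 2.7068*g^4 - 12.437*g^3 - 13.5015*g^2 - 21.9044*g - 11.293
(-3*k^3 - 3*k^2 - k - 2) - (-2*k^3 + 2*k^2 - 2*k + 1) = -k^3 - 5*k^2 + k - 3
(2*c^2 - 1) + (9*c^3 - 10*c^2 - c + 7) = 9*c^3 - 8*c^2 - c + 6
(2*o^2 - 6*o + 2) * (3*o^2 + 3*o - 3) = 6*o^4 - 12*o^3 - 18*o^2 + 24*o - 6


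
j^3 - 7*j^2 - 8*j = j*(j - 8)*(j + 1)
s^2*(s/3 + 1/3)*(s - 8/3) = s^4/3 - 5*s^3/9 - 8*s^2/9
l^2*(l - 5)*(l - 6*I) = l^4 - 5*l^3 - 6*I*l^3 + 30*I*l^2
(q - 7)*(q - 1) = q^2 - 8*q + 7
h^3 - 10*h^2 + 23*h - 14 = (h - 7)*(h - 2)*(h - 1)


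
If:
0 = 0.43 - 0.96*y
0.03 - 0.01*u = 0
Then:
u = 3.00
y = 0.45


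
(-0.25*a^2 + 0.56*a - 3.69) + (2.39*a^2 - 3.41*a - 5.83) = 2.14*a^2 - 2.85*a - 9.52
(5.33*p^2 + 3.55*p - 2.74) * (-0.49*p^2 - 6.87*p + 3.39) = -2.6117*p^4 - 38.3566*p^3 - 4.9772*p^2 + 30.8583*p - 9.2886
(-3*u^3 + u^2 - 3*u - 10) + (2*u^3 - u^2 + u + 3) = -u^3 - 2*u - 7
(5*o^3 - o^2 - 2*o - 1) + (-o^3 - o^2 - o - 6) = 4*o^3 - 2*o^2 - 3*o - 7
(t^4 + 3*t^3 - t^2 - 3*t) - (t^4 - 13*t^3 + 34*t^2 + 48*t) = 16*t^3 - 35*t^2 - 51*t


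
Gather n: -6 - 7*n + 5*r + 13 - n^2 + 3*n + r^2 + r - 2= -n^2 - 4*n + r^2 + 6*r + 5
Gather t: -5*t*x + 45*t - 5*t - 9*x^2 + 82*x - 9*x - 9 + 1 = t*(40 - 5*x) - 9*x^2 + 73*x - 8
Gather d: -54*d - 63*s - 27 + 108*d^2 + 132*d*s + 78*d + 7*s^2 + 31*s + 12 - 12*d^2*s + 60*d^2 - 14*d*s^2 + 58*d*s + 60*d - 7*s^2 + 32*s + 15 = d^2*(168 - 12*s) + d*(-14*s^2 + 190*s + 84)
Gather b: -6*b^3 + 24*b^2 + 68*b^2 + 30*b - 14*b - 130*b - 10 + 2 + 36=-6*b^3 + 92*b^2 - 114*b + 28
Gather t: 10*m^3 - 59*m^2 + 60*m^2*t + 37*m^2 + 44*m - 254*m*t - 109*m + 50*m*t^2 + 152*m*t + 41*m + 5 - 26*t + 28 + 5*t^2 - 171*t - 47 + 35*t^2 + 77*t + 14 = 10*m^3 - 22*m^2 - 24*m + t^2*(50*m + 40) + t*(60*m^2 - 102*m - 120)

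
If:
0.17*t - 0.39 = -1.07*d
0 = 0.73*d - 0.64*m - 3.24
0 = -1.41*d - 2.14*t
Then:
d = 0.41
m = -4.60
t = -0.27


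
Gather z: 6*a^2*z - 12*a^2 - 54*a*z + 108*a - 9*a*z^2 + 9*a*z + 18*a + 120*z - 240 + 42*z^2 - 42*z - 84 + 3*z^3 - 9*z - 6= -12*a^2 + 126*a + 3*z^3 + z^2*(42 - 9*a) + z*(6*a^2 - 45*a + 69) - 330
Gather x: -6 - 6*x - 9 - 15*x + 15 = -21*x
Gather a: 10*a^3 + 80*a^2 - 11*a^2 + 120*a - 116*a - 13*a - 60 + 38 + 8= 10*a^3 + 69*a^2 - 9*a - 14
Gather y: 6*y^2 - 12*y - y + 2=6*y^2 - 13*y + 2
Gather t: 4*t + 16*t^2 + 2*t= 16*t^2 + 6*t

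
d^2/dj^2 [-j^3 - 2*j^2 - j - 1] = -6*j - 4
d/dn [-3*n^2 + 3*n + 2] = 3 - 6*n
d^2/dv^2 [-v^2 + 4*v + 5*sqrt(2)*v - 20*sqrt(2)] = -2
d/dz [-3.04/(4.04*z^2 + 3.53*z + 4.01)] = (24.5632*z + 10.7312)/(4.04*z^2 + 3.53*z + 4.01)^2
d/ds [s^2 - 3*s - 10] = 2*s - 3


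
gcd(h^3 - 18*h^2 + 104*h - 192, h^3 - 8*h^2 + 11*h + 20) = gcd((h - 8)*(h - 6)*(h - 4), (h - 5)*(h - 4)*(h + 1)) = h - 4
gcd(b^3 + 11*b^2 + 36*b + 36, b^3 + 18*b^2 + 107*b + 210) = b + 6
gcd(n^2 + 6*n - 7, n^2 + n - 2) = n - 1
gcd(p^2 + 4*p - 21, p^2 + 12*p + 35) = p + 7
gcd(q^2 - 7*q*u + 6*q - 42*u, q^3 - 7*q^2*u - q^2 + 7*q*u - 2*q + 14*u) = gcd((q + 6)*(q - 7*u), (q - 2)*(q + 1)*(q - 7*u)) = q - 7*u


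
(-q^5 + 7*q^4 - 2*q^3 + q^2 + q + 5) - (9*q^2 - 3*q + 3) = -q^5 + 7*q^4 - 2*q^3 - 8*q^2 + 4*q + 2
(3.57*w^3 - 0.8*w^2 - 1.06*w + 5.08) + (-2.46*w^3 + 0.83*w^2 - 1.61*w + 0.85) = 1.11*w^3 + 0.0299999999999999*w^2 - 2.67*w + 5.93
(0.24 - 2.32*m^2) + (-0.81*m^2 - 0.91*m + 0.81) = -3.13*m^2 - 0.91*m + 1.05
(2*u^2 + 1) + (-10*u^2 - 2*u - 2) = -8*u^2 - 2*u - 1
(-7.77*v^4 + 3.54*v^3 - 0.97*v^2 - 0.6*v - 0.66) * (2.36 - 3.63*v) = 28.2051*v^5 - 31.1874*v^4 + 11.8755*v^3 - 0.1112*v^2 + 0.9798*v - 1.5576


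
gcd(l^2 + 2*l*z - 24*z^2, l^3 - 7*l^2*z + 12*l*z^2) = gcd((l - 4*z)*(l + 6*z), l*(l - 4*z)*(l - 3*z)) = -l + 4*z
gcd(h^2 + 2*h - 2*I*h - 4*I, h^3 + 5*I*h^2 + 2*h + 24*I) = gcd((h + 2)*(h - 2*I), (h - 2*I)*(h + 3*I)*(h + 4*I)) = h - 2*I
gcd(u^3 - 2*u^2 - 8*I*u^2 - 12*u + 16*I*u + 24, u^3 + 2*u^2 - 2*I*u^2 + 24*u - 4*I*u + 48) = u - 6*I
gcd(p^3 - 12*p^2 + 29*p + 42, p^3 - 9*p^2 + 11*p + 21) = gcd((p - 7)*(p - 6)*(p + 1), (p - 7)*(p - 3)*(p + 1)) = p^2 - 6*p - 7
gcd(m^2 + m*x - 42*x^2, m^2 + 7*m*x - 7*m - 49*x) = m + 7*x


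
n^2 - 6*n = n*(n - 6)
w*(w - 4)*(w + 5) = w^3 + w^2 - 20*w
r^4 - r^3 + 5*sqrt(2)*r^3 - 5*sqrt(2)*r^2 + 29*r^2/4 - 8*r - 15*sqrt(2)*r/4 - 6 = (r - 3/2)*(r + 1/2)*(r + sqrt(2))*(r + 4*sqrt(2))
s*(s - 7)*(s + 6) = s^3 - s^2 - 42*s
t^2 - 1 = (t - 1)*(t + 1)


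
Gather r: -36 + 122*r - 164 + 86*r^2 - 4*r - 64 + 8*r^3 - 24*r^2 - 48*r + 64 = 8*r^3 + 62*r^2 + 70*r - 200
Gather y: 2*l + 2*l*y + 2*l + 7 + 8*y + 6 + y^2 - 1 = 4*l + y^2 + y*(2*l + 8) + 12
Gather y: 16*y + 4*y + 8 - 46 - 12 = 20*y - 50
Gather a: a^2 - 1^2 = a^2 - 1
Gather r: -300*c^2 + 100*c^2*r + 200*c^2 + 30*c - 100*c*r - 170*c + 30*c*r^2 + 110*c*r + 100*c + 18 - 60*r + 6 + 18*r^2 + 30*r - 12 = -100*c^2 - 40*c + r^2*(30*c + 18) + r*(100*c^2 + 10*c - 30) + 12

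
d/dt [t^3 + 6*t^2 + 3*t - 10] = 3*t^2 + 12*t + 3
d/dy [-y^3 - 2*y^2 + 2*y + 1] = -3*y^2 - 4*y + 2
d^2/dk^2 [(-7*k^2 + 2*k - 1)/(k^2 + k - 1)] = 2*(9*k^3 - 24*k^2 + 3*k - 7)/(k^6 + 3*k^5 - 5*k^3 + 3*k - 1)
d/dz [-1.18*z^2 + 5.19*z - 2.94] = 5.19 - 2.36*z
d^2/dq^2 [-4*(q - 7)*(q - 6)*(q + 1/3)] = 304/3 - 24*q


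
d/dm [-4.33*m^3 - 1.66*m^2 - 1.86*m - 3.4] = -12.99*m^2 - 3.32*m - 1.86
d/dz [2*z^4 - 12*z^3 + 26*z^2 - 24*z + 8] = 8*z^3 - 36*z^2 + 52*z - 24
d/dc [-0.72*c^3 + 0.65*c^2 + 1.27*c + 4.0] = -2.16*c^2 + 1.3*c + 1.27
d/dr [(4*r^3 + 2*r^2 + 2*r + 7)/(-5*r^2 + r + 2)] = (-20*r^4 + 8*r^3 + 36*r^2 + 78*r - 3)/(25*r^4 - 10*r^3 - 19*r^2 + 4*r + 4)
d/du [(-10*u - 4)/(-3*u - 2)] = 8/(3*u + 2)^2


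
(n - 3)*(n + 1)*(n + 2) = n^3 - 7*n - 6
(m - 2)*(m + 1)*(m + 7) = m^3 + 6*m^2 - 9*m - 14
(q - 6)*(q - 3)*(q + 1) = q^3 - 8*q^2 + 9*q + 18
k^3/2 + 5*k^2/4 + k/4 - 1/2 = (k/2 + 1)*(k - 1/2)*(k + 1)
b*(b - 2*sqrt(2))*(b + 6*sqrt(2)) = b^3 + 4*sqrt(2)*b^2 - 24*b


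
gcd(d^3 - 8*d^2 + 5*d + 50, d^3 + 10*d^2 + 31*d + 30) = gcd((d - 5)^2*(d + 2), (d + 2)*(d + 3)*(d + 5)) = d + 2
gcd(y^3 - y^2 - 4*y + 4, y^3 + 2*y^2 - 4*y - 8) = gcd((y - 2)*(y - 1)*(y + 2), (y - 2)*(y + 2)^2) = y^2 - 4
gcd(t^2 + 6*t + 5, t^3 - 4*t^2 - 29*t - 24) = t + 1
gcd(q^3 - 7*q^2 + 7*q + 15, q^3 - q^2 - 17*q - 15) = q^2 - 4*q - 5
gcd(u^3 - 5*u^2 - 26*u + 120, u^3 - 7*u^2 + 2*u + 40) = u - 4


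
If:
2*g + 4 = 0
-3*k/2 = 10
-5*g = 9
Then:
No Solution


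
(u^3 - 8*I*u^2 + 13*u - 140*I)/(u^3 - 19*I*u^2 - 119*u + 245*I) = (u + 4*I)/(u - 7*I)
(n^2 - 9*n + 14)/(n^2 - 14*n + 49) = (n - 2)/(n - 7)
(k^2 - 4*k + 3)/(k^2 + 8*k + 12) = (k^2 - 4*k + 3)/(k^2 + 8*k + 12)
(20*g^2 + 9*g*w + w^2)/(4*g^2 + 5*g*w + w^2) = (5*g + w)/(g + w)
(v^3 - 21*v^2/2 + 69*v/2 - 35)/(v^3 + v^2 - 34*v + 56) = (2*v^2 - 17*v + 35)/(2*(v^2 + 3*v - 28))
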